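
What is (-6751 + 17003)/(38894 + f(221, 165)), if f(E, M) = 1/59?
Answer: 604868/2294747 ≈ 0.26359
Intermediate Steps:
f(E, M) = 1/59
(-6751 + 17003)/(38894 + f(221, 165)) = (-6751 + 17003)/(38894 + 1/59) = 10252/(2294747/59) = 10252*(59/2294747) = 604868/2294747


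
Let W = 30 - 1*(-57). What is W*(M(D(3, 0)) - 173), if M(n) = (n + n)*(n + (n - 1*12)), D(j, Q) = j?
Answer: -18183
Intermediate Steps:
M(n) = 2*n*(-12 + 2*n) (M(n) = (2*n)*(n + (n - 12)) = (2*n)*(n + (-12 + n)) = (2*n)*(-12 + 2*n) = 2*n*(-12 + 2*n))
W = 87 (W = 30 + 57 = 87)
W*(M(D(3, 0)) - 173) = 87*(4*3*(-6 + 3) - 173) = 87*(4*3*(-3) - 173) = 87*(-36 - 173) = 87*(-209) = -18183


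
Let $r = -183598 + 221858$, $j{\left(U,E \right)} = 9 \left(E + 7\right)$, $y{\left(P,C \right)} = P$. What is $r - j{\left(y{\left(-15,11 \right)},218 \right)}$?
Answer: $36235$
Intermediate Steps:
$j{\left(U,E \right)} = 63 + 9 E$ ($j{\left(U,E \right)} = 9 \left(7 + E\right) = 63 + 9 E$)
$r = 38260$
$r - j{\left(y{\left(-15,11 \right)},218 \right)} = 38260 - \left(63 + 9 \cdot 218\right) = 38260 - \left(63 + 1962\right) = 38260 - 2025 = 36235$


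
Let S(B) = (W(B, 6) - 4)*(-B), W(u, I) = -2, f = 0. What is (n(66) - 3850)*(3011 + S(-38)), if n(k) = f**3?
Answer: -10714550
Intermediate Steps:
n(k) = 0 (n(k) = 0**3 = 0)
S(B) = 6*B (S(B) = (-2 - 4)*(-B) = -(-6)*B = 6*B)
(n(66) - 3850)*(3011 + S(-38)) = (0 - 3850)*(3011 + 6*(-38)) = -3850*(3011 - 228) = -3850*2783 = -10714550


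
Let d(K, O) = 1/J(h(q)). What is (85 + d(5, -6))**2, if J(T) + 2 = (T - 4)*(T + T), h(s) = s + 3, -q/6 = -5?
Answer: 26413075441/3655744 ≈ 7225.1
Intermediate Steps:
q = 30 (q = -6*(-5) = 30)
h(s) = 3 + s
J(T) = -2 + 2*T*(-4 + T) (J(T) = -2 + (T - 4)*(T + T) = -2 + (-4 + T)*(2*T) = -2 + 2*T*(-4 + T))
d(K, O) = 1/1912 (d(K, O) = 1/(-2 - 8*(3 + 30) + 2*(3 + 30)**2) = 1/(-2 - 8*33 + 2*33**2) = 1/(-2 - 264 + 2*1089) = 1/(-2 - 264 + 2178) = 1/1912)
(85 + d(5, -6))**2 = (85 + 1/1912)**2 = (162521/1912)**2 = 26413075441/3655744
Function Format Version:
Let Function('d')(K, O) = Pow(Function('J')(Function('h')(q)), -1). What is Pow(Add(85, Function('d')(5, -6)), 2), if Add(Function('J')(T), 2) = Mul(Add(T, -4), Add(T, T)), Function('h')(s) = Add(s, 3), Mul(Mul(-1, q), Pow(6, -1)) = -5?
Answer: Rational(26413075441, 3655744) ≈ 7225.1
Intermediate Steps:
q = 30 (q = Mul(-6, -5) = 30)
Function('h')(s) = Add(3, s)
Function('J')(T) = Add(-2, Mul(2, T, Add(-4, T))) (Function('J')(T) = Add(-2, Mul(Add(T, -4), Add(T, T))) = Add(-2, Mul(Add(-4, T), Mul(2, T))) = Add(-2, Mul(2, T, Add(-4, T))))
Function('d')(K, O) = Rational(1, 1912) (Function('d')(K, O) = Pow(Add(-2, Mul(-8, Add(3, 30)), Mul(2, Pow(Add(3, 30), 2))), -1) = Pow(Add(-2, Mul(-8, 33), Mul(2, Pow(33, 2))), -1) = Pow(Add(-2, -264, Mul(2, 1089)), -1) = Pow(Add(-2, -264, 2178), -1) = Pow(1912, -1) = Rational(1, 1912))
Pow(Add(85, Function('d')(5, -6)), 2) = Pow(Add(85, Rational(1, 1912)), 2) = Pow(Rational(162521, 1912), 2) = Rational(26413075441, 3655744)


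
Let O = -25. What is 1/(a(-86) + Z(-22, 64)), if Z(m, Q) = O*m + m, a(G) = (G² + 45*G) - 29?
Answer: 1/4025 ≈ 0.00024845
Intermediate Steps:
a(G) = -29 + G² + 45*G
Z(m, Q) = -24*m (Z(m, Q) = -25*m + m = -24*m)
1/(a(-86) + Z(-22, 64)) = 1/((-29 + (-86)² + 45*(-86)) - 24*(-22)) = 1/((-29 + 7396 - 3870) + 528) = 1/(3497 + 528) = 1/4025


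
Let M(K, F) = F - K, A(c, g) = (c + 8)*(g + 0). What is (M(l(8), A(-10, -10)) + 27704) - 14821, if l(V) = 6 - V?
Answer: 12905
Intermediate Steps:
A(c, g) = g*(8 + c) (A(c, g) = (8 + c)*g = g*(8 + c))
(M(l(8), A(-10, -10)) + 27704) - 14821 = ((-10*(8 - 10) - (6 - 1*8)) + 27704) - 14821 = ((-10*(-2) - (6 - 8)) + 27704) - 14821 = ((20 - 1*(-2)) + 27704) - 14821 = ((20 + 2) + 27704) - 14821 = (22 + 27704) - 14821 = 27726 - 14821 = 12905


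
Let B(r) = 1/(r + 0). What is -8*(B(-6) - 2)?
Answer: 52/3 ≈ 17.333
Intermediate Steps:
B(r) = 1/r
-8*(B(-6) - 2) = -8*(1/(-6) - 2) = -8*(-⅙ - 2) = -8*(-13/6) = 52/3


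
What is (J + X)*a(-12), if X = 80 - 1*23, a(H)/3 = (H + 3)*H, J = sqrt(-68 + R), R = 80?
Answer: 18468 + 648*sqrt(3) ≈ 19590.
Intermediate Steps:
J = 2*sqrt(3) (J = sqrt(-68 + 80) = sqrt(12) = 2*sqrt(3) ≈ 3.4641)
a(H) = 3*H*(3 + H) (a(H) = 3*((H + 3)*H) = 3*((3 + H)*H) = 3*(H*(3 + H)) = 3*H*(3 + H))
X = 57 (X = 80 - 23 = 57)
(J + X)*a(-12) = (2*sqrt(3) + 57)*(3*(-12)*(3 - 12)) = (57 + 2*sqrt(3))*(3*(-12)*(-9)) = (57 + 2*sqrt(3))*324 = 18468 + 648*sqrt(3)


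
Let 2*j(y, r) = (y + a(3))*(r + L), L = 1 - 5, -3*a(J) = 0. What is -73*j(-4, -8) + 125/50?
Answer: -3499/2 ≈ -1749.5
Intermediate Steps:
a(J) = 0 (a(J) = -⅓*0 = 0)
L = -4
j(y, r) = y*(-4 + r)/2 (j(y, r) = ((y + 0)*(r - 4))/2 = (y*(-4 + r))/2 = y*(-4 + r)/2)
-73*j(-4, -8) + 125/50 = -73*(-4)*(-4 - 8)/2 + 125/50 = -73*(-4)*(-12)/2 + 125*(1/50) = -73*24 + 5/2 = -1752 + 5/2 = -3499/2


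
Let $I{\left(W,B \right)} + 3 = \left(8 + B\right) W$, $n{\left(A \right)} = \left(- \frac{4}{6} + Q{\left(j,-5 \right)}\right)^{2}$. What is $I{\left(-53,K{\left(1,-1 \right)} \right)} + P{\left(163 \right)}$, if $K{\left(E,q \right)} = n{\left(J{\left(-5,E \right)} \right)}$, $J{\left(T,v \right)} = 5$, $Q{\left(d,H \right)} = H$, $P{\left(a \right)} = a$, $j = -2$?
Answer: $- \frac{17693}{9} \approx -1965.9$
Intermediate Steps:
$n{\left(A \right)} = \frac{289}{9}$ ($n{\left(A \right)} = \left(- \frac{4}{6} - 5\right)^{2} = \left(\left(-4\right) \frac{1}{6} - 5\right)^{2} = \left(- \frac{2}{3} - 5\right)^{2} = \left(- \frac{17}{3}\right)^{2} = \frac{289}{9}$)
$K{\left(E,q \right)} = \frac{289}{9}$
$I{\left(W,B \right)} = -3 + W \left(8 + B\right)$ ($I{\left(W,B \right)} = -3 + \left(8 + B\right) W = -3 + W \left(8 + B\right)$)
$I{\left(-53,K{\left(1,-1 \right)} \right)} + P{\left(163 \right)} = \left(-3 + 8 \left(-53\right) + \frac{289}{9} \left(-53\right)\right) + 163 = \left(-3 - 424 - \frac{15317}{9}\right) + 163 = - \frac{19160}{9} + 163 = - \frac{17693}{9}$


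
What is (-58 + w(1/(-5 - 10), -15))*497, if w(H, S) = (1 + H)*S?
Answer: -35784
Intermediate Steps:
w(H, S) = S*(1 + H)
(-58 + w(1/(-5 - 10), -15))*497 = (-58 - 15*(1 + 1/(-5 - 10)))*497 = (-58 - 15*(1 + 1/(-15)))*497 = (-58 - 15*(1 - 1/15))*497 = (-58 - 15*14/15)*497 = (-58 - 14)*497 = -72*497 = -35784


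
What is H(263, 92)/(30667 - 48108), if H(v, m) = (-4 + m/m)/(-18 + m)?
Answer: 3/1290634 ≈ 2.3244e-6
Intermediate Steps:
H(v, m) = -3/(-18 + m) (H(v, m) = (-4 + 1)/(-18 + m) = -3/(-18 + m))
H(263, 92)/(30667 - 48108) = (-3/(-18 + 92))/(30667 - 48108) = -3/74/(-17441) = -3*1/74*(-1/17441) = -3/74*(-1/17441) = 3/1290634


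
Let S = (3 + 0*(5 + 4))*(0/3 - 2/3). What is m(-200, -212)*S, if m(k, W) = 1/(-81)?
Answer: 2/81 ≈ 0.024691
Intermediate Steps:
m(k, W) = -1/81
S = -2 (S = (3 + 0*9)*(0*(⅓) - 2*⅓) = (3 + 0)*(0 - ⅔) = 3*(-⅔) = -2)
m(-200, -212)*S = -1/81*(-2) = 2/81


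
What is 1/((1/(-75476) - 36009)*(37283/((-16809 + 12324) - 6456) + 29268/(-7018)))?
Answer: 2897672252244/790712049876357685 ≈ 3.6646e-6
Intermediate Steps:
1/((1/(-75476) - 36009)*(37283/((-16809 + 12324) - 6456) + 29268/(-7018))) = 1/((-1/75476 - 36009)*(37283/(-4485 - 6456) + 29268*(-1/7018))) = 1/((-2717815285/75476)*(37283/(-10941) - 14634/3509)) = -75476/(2717815285*(37283*(-1/10941) - 14634/3509)) = -75476/(2717815285*(-37283/10941 - 14634/3509)) = -75476/(2717815285*(-290936641/38391969)) = -75476/2717815285*(-38391969/290936641) = 2897672252244/790712049876357685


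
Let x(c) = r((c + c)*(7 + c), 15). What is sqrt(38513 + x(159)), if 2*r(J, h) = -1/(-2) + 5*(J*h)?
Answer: 3*sqrt(896917)/2 ≈ 1420.6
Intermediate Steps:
r(J, h) = 1/4 + 5*J*h/2 (r(J, h) = (-1/(-2) + 5*(J*h))/2 = (-1*(-1/2) + 5*J*h)/2 = (1/2 + 5*J*h)/2 = 1/4 + 5*J*h/2)
x(c) = 1/4 + 75*c*(7 + c) (x(c) = 1/4 + (5/2)*((c + c)*(7 + c))*15 = 1/4 + (5/2)*((2*c)*(7 + c))*15 = 1/4 + (5/2)*(2*c*(7 + c))*15 = 1/4 + 75*c*(7 + c))
sqrt(38513 + x(159)) = sqrt(38513 + (1/4 + 75*159*(7 + 159))) = sqrt(38513 + (1/4 + 75*159*166)) = sqrt(38513 + (1/4 + 1979550)) = sqrt(38513 + 7918201/4) = sqrt(8072253/4) = 3*sqrt(896917)/2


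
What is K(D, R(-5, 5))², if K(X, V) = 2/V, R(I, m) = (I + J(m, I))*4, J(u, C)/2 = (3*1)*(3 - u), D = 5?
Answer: 1/1156 ≈ 0.00086505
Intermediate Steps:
J(u, C) = 18 - 6*u (J(u, C) = 2*((3*1)*(3 - u)) = 2*(3*(3 - u)) = 2*(9 - 3*u) = 18 - 6*u)
R(I, m) = 72 - 24*m + 4*I (R(I, m) = (I + (18 - 6*m))*4 = (18 + I - 6*m)*4 = 72 - 24*m + 4*I)
K(D, R(-5, 5))² = (2/(72 - 24*5 + 4*(-5)))² = (2/(72 - 120 - 20))² = (2/(-68))² = (2*(-1/68))² = (-1/34)² = 1/1156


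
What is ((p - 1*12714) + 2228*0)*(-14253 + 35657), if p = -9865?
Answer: -483280916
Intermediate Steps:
((p - 1*12714) + 2228*0)*(-14253 + 35657) = ((-9865 - 1*12714) + 2228*0)*(-14253 + 35657) = ((-9865 - 12714) + 0)*21404 = (-22579 + 0)*21404 = -22579*21404 = -483280916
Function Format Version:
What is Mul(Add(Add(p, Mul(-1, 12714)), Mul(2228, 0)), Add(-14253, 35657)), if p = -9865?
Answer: -483280916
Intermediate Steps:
Mul(Add(Add(p, Mul(-1, 12714)), Mul(2228, 0)), Add(-14253, 35657)) = Mul(Add(Add(-9865, Mul(-1, 12714)), Mul(2228, 0)), Add(-14253, 35657)) = Mul(Add(Add(-9865, -12714), 0), 21404) = Mul(Add(-22579, 0), 21404) = Mul(-22579, 21404) = -483280916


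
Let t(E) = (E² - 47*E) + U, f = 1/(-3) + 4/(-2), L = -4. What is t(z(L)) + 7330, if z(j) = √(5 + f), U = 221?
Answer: 22661/3 - 94*√6/3 ≈ 7476.9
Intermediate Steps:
f = -7/3 (f = 1*(-⅓) + 4*(-½) = -⅓ - 2 = -7/3 ≈ -2.3333)
z(j) = 2*√6/3 (z(j) = √(5 - 7/3) = √(8/3) = 2*√6/3)
t(E) = 221 + E² - 47*E (t(E) = (E² - 47*E) + 221 = 221 + E² - 47*E)
t(z(L)) + 7330 = (221 + (2*√6/3)² - 94*√6/3) + 7330 = (221 + 8/3 - 94*√6/3) + 7330 = (671/3 - 94*√6/3) + 7330 = 22661/3 - 94*√6/3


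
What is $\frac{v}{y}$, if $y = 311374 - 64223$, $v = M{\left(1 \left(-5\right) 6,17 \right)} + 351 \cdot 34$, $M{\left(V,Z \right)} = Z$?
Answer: $\frac{11951}{247151} \approx 0.048355$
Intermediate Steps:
$v = 11951$ ($v = 17 + 351 \cdot 34 = 17 + 11934 = 11951$)
$y = 247151$ ($y = 311374 - 64223 = 247151$)
$\frac{v}{y} = \frac{11951}{247151}$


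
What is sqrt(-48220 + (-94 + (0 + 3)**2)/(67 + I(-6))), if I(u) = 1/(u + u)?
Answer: 4*I*sqrt(1943344315)/803 ≈ 219.59*I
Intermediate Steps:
I(u) = 1/(2*u)
sqrt(-48220 + (-94 + (0 + 3)**2)/(67 + I(-6))) = sqrt(-48220 + (-94 + (0 + 3)**2)/(67 + (1/2)/(-6))) = sqrt(-48220 + (-94 + 3**2)/(67 + (1/2)*(-1/6))) = sqrt(-48220 + (-94 + 9)/(67 - 1/12)) = sqrt(-48220 - 85/(803/12)) = sqrt(-48220 + (12/803)*(-85)) = sqrt(-48220 - 1020/803) = sqrt(-38721680/803) = 4*I*sqrt(1943344315)/803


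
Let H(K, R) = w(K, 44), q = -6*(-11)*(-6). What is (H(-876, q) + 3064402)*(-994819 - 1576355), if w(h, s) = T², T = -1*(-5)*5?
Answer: -7880717731698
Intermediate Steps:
q = -396 (q = 66*(-6) = -396)
T = 25 (T = 5*5 = 25)
w(h, s) = 625 (w(h, s) = 25² = 625)
H(K, R) = 625
(H(-876, q) + 3064402)*(-994819 - 1576355) = (625 + 3064402)*(-994819 - 1576355) = 3065027*(-2571174) = -7880717731698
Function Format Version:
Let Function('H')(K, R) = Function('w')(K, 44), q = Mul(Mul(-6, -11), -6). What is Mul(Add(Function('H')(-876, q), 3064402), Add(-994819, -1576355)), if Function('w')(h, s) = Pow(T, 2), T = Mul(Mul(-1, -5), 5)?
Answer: -7880717731698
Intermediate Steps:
q = -396 (q = Mul(66, -6) = -396)
T = 25 (T = Mul(5, 5) = 25)
Function('w')(h, s) = 625 (Function('w')(h, s) = Pow(25, 2) = 625)
Function('H')(K, R) = 625
Mul(Add(Function('H')(-876, q), 3064402), Add(-994819, -1576355)) = Mul(Add(625, 3064402), Add(-994819, -1576355)) = Mul(3065027, -2571174) = -7880717731698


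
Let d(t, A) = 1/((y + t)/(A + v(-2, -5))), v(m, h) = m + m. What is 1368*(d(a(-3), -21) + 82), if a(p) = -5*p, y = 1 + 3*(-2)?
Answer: 108756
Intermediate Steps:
v(m, h) = 2*m
y = -5 (y = 1 - 6 = -5)
d(t, A) = (-4 + A)/(-5 + t) (d(t, A) = 1/((-5 + t)/(A + 2*(-2))) = 1/((-5 + t)/(A - 4)) = 1/((-5 + t)/(-4 + A)) = (-4 + A)/(-5 + t))
1368*(d(a(-3), -21) + 82) = 1368*((-4 - 21)/(-5 - 5*(-3)) + 82) = 1368*(-25/(-5 + 15) + 82) = 1368*(-25/10 + 82) = 1368*((⅒)*(-25) + 82) = 1368*(-5/2 + 82) = 1368*(159/2) = 108756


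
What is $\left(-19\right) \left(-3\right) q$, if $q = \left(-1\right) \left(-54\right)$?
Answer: $3078$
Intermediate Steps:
$q = 54$
$\left(-19\right) \left(-3\right) q = \left(-19\right) \left(-3\right) 54 = 57 \cdot 54 = 3078$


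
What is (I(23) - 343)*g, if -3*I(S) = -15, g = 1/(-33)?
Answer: 338/33 ≈ 10.242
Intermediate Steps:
g = -1/33 ≈ -0.030303
I(S) = 5 (I(S) = -⅓*(-15) = 5)
(I(23) - 343)*g = (5 - 343)*(-1/33) = -338*(-1/33) = 338/33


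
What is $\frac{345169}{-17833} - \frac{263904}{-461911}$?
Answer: $- \frac{154731157927}{8237258863} \approx -18.784$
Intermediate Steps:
$\frac{345169}{-17833} - \frac{263904}{-461911} = 345169 \left(- \frac{1}{17833}\right) - - \frac{263904}{461911} = - \frac{345169}{17833} + \frac{263904}{461911} = - \frac{154731157927}{8237258863}$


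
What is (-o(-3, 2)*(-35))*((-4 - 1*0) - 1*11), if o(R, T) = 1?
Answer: -525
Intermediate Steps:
(-o(-3, 2)*(-35))*((-4 - 1*0) - 1*11) = (-1*1*(-35))*((-4 - 1*0) - 1*11) = (-1*(-35))*((-4 + 0) - 11) = 35*(-4 - 11) = 35*(-15) = -525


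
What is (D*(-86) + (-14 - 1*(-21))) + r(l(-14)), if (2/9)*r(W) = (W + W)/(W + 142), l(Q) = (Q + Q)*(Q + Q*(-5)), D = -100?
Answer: 6143847/713 ≈ 8616.9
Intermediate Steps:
l(Q) = -8*Q² (l(Q) = (2*Q)*(Q - 5*Q) = (2*Q)*(-4*Q) = -8*Q²)
r(W) = 9*W/(142 + W) (r(W) = 9*((W + W)/(W + 142))/2 = 9*((2*W)/(142 + W))/2 = 9*(2*W/(142 + W))/2 = 9*W/(142 + W))
(D*(-86) + (-14 - 1*(-21))) + r(l(-14)) = (-100*(-86) + (-14 - 1*(-21))) + 9*(-8*(-14)²)/(142 - 8*(-14)²) = (8600 + (-14 + 21)) + 9*(-8*196)/(142 - 8*196) = (8600 + 7) + 9*(-1568)/(142 - 1568) = 8607 + 9*(-1568)/(-1426) = 8607 + 9*(-1568)*(-1/1426) = 8607 + 7056/713 = 6143847/713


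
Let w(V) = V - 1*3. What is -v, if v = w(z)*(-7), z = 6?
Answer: 21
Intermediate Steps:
w(V) = -3 + V (w(V) = V - 3 = -3 + V)
v = -21 (v = (-3 + 6)*(-7) = 3*(-7) = -21)
-v = -1*(-21) = 21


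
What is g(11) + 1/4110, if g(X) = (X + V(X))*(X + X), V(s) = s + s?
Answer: 2983861/4110 ≈ 726.00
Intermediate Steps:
V(s) = 2*s
g(X) = 6*X² (g(X) = (X + 2*X)*(X + X) = (3*X)*(2*X) = 6*X²)
g(11) + 1/4110 = 6*11² + 1/4110 = 6*121 + 1/4110 = 726 + 1/4110 = 2983861/4110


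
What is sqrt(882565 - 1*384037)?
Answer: 12*sqrt(3462) ≈ 706.07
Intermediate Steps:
sqrt(882565 - 1*384037) = sqrt(882565 - 384037) = sqrt(498528) = 12*sqrt(3462)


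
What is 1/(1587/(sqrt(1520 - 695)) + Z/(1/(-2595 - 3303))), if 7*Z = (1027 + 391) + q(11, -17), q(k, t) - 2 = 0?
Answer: -5374061000/6429802946967791 - 129605*sqrt(33)/19289408840903373 ≈ -8.3584e-7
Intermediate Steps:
q(k, t) = 2 (q(k, t) = 2 + 0 = 2)
Z = 1420/7 (Z = ((1027 + 391) + 2)/7 = (1418 + 2)/7 = (1/7)*1420 = 1420/7 ≈ 202.86)
1/(1587/(sqrt(1520 - 695)) + Z/(1/(-2595 - 3303))) = 1/(1587/(sqrt(1520 - 695)) + 1420/(7*(1/(-2595 - 3303)))) = 1/(1587/(sqrt(825)) + 1420/(7*(1/(-5898)))) = 1/(1587/((5*sqrt(33))) + 1420/(7*(-1/5898))) = 1/(1587*(sqrt(33)/165) + (1420/7)*(-5898)) = 1/(529*sqrt(33)/55 - 8375160/7) = 1/(-8375160/7 + 529*sqrt(33)/55)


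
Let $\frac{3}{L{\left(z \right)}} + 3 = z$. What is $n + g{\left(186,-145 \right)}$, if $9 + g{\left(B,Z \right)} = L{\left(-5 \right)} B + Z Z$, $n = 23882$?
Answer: $\frac{179313}{4} \approx 44828.0$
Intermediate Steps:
$L{\left(z \right)} = \frac{3}{-3 + z}$
$g{\left(B,Z \right)} = -9 + Z^{2} - \frac{3 B}{8}$ ($g{\left(B,Z \right)} = -9 + \left(\frac{3}{-3 - 5} B + Z Z\right) = -9 + \left(\frac{3}{-8} B + Z^{2}\right) = -9 + \left(3 \left(- \frac{1}{8}\right) B + Z^{2}\right) = -9 - \left(- Z^{2} + \frac{3 B}{8}\right) = -9 + Z^{2} - \frac{3 B}{8}$)
$n + g{\left(186,-145 \right)} = 23882 - \left(\frac{315}{4} - 21025\right) = 23882 - - \frac{83785}{4} = 23882 + \frac{83785}{4} = \frac{179313}{4}$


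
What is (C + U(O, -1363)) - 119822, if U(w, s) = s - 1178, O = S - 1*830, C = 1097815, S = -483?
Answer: 975452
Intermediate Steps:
O = -1313 (O = -483 - 1*830 = -483 - 830 = -1313)
U(w, s) = -1178 + s
(C + U(O, -1363)) - 119822 = (1097815 + (-1178 - 1363)) - 119822 = (1097815 - 2541) - 119822 = 1095274 - 119822 = 975452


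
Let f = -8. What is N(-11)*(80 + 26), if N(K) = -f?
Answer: 848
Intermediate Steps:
N(K) = 8 (N(K) = -1*(-8) = 8)
N(-11)*(80 + 26) = 8*(80 + 26) = 8*106 = 848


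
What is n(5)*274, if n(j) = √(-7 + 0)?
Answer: 274*I*√7 ≈ 724.94*I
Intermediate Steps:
n(j) = I*√7 (n(j) = √(-7) = I*√7)
n(5)*274 = (I*√7)*274 = 274*I*√7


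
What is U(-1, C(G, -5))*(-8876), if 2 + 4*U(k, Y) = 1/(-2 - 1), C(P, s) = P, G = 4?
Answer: 15533/3 ≈ 5177.7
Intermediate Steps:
U(k, Y) = -7/12 (U(k, Y) = -½ + 1/(4*(-2 - 1)) = -½ + (¼)/(-3) = -½ + (¼)*(-⅓) = -½ - 1/12 = -7/12)
U(-1, C(G, -5))*(-8876) = -7/12*(-8876) = 15533/3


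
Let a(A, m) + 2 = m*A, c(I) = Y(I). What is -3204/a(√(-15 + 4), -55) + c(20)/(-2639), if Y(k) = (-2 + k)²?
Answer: 2042772/29274427 - 58740*I*√11/11093 ≈ 0.06978 - 17.562*I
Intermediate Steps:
c(I) = (-2 + I)²
a(A, m) = -2 + A*m (a(A, m) = -2 + m*A = -2 + A*m)
-3204/a(√(-15 + 4), -55) + c(20)/(-2639) = -3204/(-2 + √(-15 + 4)*(-55)) + (-2 + 20)²/(-2639) = -3204/(-2 + √(-11)*(-55)) + 18²*(-1/2639) = -3204/(-2 + (I*√11)*(-55)) + 324*(-1/2639) = -3204/(-2 - 55*I*√11) - 324/2639 = -324/2639 - 3204/(-2 - 55*I*√11)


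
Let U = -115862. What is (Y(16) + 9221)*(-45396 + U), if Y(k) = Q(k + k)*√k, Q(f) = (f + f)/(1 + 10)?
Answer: -16397842246/11 ≈ -1.4907e+9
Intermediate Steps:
Q(f) = 2*f/11 (Q(f) = (2*f)/11 = (2*f)*(1/11) = 2*f/11)
Y(k) = 4*k^(3/2)/11 (Y(k) = (2*(k + k)/11)*√k = (2*(2*k)/11)*√k = (4*k/11)*√k = 4*k^(3/2)/11)
(Y(16) + 9221)*(-45396 + U) = (4*16^(3/2)/11 + 9221)*(-45396 - 115862) = ((4/11)*64 + 9221)*(-161258) = (256/11 + 9221)*(-161258) = (101687/11)*(-161258) = -16397842246/11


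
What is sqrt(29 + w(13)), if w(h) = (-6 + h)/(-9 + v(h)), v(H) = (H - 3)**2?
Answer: 3*sqrt(546)/13 ≈ 5.3923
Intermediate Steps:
v(H) = (-3 + H)**2
w(h) = (-6 + h)/(-9 + (-3 + h)**2)
sqrt(29 + w(13)) = sqrt(29 + 1/13) = sqrt(378/13) = 3*sqrt(546)/13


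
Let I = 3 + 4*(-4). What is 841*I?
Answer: -10933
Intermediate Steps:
I = -13 (I = 3 - 16 = -13)
841*I = 841*(-13) = -10933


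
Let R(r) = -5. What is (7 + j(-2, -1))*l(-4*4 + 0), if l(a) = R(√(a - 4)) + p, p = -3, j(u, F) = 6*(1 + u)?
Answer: -8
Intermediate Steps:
j(u, F) = 6 + 6*u
l(a) = -8 (l(a) = -5 - 3 = -8)
(7 + j(-2, -1))*l(-4*4 + 0) = (7 + (6 + 6*(-2)))*(-8) = (7 + (6 - 12))*(-8) = (7 - 6)*(-8) = 1*(-8) = -8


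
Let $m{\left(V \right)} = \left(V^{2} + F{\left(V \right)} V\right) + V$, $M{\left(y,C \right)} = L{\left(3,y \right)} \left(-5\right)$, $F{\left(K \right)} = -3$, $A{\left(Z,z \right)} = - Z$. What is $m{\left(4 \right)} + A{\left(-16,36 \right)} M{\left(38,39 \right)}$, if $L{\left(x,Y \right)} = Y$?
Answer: $-3032$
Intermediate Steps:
$M{\left(y,C \right)} = - 5 y$ ($M{\left(y,C \right)} = y \left(-5\right) = - 5 y$)
$m{\left(V \right)} = V^{2} - 2 V$ ($m{\left(V \right)} = \left(V^{2} - 3 V\right) + V = V^{2} - 2 V$)
$m{\left(4 \right)} + A{\left(-16,36 \right)} M{\left(38,39 \right)} = 4 \left(-2 + 4\right) + \left(-1\right) \left(-16\right) \left(\left(-5\right) 38\right) = 4 \cdot 2 + 16 \left(-190\right) = 8 - 3040 = -3032$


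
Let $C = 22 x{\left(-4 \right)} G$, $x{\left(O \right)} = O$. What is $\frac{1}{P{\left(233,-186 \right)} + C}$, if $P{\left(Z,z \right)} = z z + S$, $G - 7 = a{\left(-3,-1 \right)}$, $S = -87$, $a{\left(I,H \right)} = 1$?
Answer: $\frac{1}{33805} \approx 2.9581 \cdot 10^{-5}$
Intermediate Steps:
$G = 8$ ($G = 7 + 1 = 8$)
$P{\left(Z,z \right)} = -87 + z^{2}$ ($P{\left(Z,z \right)} = z z - 87 = z^{2} - 87 = -87 + z^{2}$)
$C = -704$ ($C = 22 \left(-4\right) 8 = \left(-88\right) 8 = -704$)
$\frac{1}{P{\left(233,-186 \right)} + C} = \frac{1}{\left(-87 + \left(-186\right)^{2}\right) - 704} = \frac{1}{\left(-87 + 34596\right) - 704} = \frac{1}{34509 - 704} = \frac{1}{33805}$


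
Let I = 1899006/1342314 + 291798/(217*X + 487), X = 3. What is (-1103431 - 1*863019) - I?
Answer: -250354257943400/127296111 ≈ -1.9667e+6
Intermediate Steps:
I = 32820467450/127296111 (I = 1899006/1342314 + 291798/(217*3 + 487) = 1899006*(1/1342314) + 291798/(651 + 487) = 316501/223719 + 291798/1138 = 316501/223719 + 291798*(1/1138) = 316501/223719 + 145899/569 = 32820467450/127296111 ≈ 257.83)
(-1103431 - 1*863019) - I = (-1103431 - 1*863019) - 1*32820467450/127296111 = (-1103431 - 863019) - 32820467450/127296111 = -1966450 - 32820467450/127296111 = -250354257943400/127296111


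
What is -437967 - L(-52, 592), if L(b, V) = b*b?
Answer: -440671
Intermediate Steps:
L(b, V) = b²
-437967 - L(-52, 592) = -437967 - 1*(-52)² = -437967 - 1*2704 = -437967 - 2704 = -440671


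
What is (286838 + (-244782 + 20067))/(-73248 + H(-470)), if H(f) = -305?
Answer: -62123/73553 ≈ -0.84460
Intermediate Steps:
(286838 + (-244782 + 20067))/(-73248 + H(-470)) = (286838 + (-244782 + 20067))/(-73248 - 305) = (286838 - 224715)/(-73553) = 62123*(-1/73553) = -62123/73553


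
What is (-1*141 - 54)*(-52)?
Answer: 10140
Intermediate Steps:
(-1*141 - 54)*(-52) = (-141 - 54)*(-52) = -195*(-52) = 10140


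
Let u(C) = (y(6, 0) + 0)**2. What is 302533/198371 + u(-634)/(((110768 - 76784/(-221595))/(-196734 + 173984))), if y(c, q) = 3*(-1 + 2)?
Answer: -787258570620599/2434578692184512 ≈ -0.32337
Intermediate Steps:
y(c, q) = 3 (y(c, q) = 3*1 = 3)
u(C) = 9 (u(C) = (3 + 0)**2 = 3**2 = 9)
302533/198371 + u(-634)/(((110768 - 76784/(-221595))/(-196734 + 173984))) = 302533/198371 + 9/(((110768 - 76784/(-221595))/(-196734 + 173984))) = 302533*(1/198371) + 9/(((110768 - 76784*(-1/221595))/(-22750))) = 302533/198371 + 9/(((110768 + 76784/221595)*(-1/22750))) = 302533/198371 + 9/(((24545711744/221595)*(-1/22750))) = 302533/198371 + 9/(-12272855872/2520643125) = 302533/198371 + 9*(-2520643125/12272855872) = 302533/198371 - 22685788125/12272855872 = -787258570620599/2434578692184512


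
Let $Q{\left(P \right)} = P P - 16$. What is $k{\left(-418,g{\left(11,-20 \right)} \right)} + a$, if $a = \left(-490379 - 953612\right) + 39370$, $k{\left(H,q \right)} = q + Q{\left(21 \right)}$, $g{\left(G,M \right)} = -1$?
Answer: $-1404197$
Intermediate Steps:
$Q{\left(P \right)} = -16 + P^{2}$ ($Q{\left(P \right)} = P^{2} - 16 = -16 + P^{2}$)
$k{\left(H,q \right)} = 425 + q$ ($k{\left(H,q \right)} = q - \left(16 - 21^{2}\right) = q + \left(-16 + 441\right) = q + 425 = 425 + q$)
$a = -1404621$ ($a = -1443991 + 39370 = -1404621$)
$k{\left(-418,g{\left(11,-20 \right)} \right)} + a = \left(425 - 1\right) - 1404621 = 424 - 1404621 = -1404197$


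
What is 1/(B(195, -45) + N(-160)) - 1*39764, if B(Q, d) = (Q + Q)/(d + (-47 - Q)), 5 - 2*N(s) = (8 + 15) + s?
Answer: -794762781/19987 ≈ -39764.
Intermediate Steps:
N(s) = -9 - s/2 (N(s) = 5/2 - ((8 + 15) + s)/2 = 5/2 - (23 + s)/2 = 5/2 + (-23/2 - s/2) = -9 - s/2)
B(Q, d) = 2*Q/(-47 + d - Q) (B(Q, d) = (2*Q)/(-47 + d - Q) = 2*Q/(-47 + d - Q))
1/(B(195, -45) + N(-160)) - 1*39764 = 1/(2*195/(-47 - 45 - 1*195) + (-9 - ½*(-160))) - 1*39764 = 1/(2*195/(-47 - 45 - 195) + (-9 + 80)) - 39764 = 1/(2*195/(-287) + 71) - 39764 = 1/(2*195*(-1/287) + 71) - 39764 = 1/(-390/287 + 71) - 39764 = 1/(19987/287) - 39764 = 287/19987 - 39764 = -794762781/19987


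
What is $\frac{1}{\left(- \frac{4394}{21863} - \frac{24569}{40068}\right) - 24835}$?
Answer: $- \frac{876006684}{21756339207979} \approx -4.0264 \cdot 10^{-5}$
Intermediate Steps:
$\frac{1}{\left(- \frac{4394}{21863} - \frac{24569}{40068}\right) - 24835} = \frac{1}{- \frac{713210839}{876006684} - 24835} = \frac{1}{- \frac{21756339207979}{876006684}} = - \frac{876006684}{21756339207979}$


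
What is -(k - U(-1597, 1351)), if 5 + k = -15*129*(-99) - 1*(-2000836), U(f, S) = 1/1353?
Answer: -2966311787/1353 ≈ -2.1924e+6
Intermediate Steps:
U(f, S) = 1/1353
k = 2192396 (k = -5 + (-15*129*(-99) - 1*(-2000836)) = -5 + (-1935*(-99) + 2000836) = -5 + (191565 + 2000836) = -5 + 2192401 = 2192396)
-(k - U(-1597, 1351)) = -(2192396 - 1*1/1353) = -(2192396 - 1/1353) = -1*2966311787/1353 = -2966311787/1353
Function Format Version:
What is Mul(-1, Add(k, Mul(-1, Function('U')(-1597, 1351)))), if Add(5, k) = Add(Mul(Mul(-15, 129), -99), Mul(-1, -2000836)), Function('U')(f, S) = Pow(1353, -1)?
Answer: Rational(-2966311787, 1353) ≈ -2.1924e+6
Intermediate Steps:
Function('U')(f, S) = Rational(1, 1353)
k = 2192396 (k = Add(-5, Add(Mul(Mul(-15, 129), -99), Mul(-1, -2000836))) = Add(-5, Add(Mul(-1935, -99), 2000836)) = Add(-5, Add(191565, 2000836)) = Add(-5, 2192401) = 2192396)
Mul(-1, Add(k, Mul(-1, Function('U')(-1597, 1351)))) = Mul(-1, Add(2192396, Mul(-1, Rational(1, 1353)))) = Mul(-1, Add(2192396, Rational(-1, 1353))) = Mul(-1, Rational(2966311787, 1353)) = Rational(-2966311787, 1353)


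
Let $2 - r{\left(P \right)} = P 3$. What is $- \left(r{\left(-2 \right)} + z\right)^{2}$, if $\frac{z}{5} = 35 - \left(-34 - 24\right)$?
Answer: $-223729$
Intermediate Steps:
$r{\left(P \right)} = 2 - 3 P$ ($r{\left(P \right)} = 2 - P 3 = 2 - 3 P$)
$z = 465$ ($z = 5 \left(35 - \left(-34 - 24\right)\right) = 5 \left(35 - -58\right) = 5 \left(35 + 58\right) = 5 \cdot 93 = 465$)
$- \left(r{\left(-2 \right)} + z\right)^{2} = - \left(\left(2 - -6\right) + 465\right)^{2} = - \left(\left(2 + 6\right) + 465\right)^{2} = - \left(8 + 465\right)^{2} = - 473^{2} = \left(-1\right) 223729 = -223729$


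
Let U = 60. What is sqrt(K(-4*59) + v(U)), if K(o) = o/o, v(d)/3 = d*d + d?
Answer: sqrt(10981) ≈ 104.79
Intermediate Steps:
v(d) = 3*d + 3*d**2 (v(d) = 3*(d*d + d) = 3*(d**2 + d) = 3*(d + d**2) = 3*d + 3*d**2)
K(o) = 1
sqrt(K(-4*59) + v(U)) = sqrt(1 + 3*60*(1 + 60)) = sqrt(1 + 3*60*61) = sqrt(1 + 10980) = sqrt(10981)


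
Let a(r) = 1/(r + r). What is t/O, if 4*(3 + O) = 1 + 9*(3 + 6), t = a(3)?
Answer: 1/105 ≈ 0.0095238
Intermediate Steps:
a(r) = 1/(2*r)
t = ⅙ (t = (½)/3 = (½)*(⅓) = ⅙ ≈ 0.16667)
O = 35/2 (O = -3 + (1 + 9*(3 + 6))/4 = -3 + (1 + 9*9)/4 = -3 + (1 + 81)/4 = -3 + (¼)*82 = -3 + 41/2 = 35/2 ≈ 17.500)
t/O = 1/(6*(35/2)) = (⅙)*(2/35) = 1/105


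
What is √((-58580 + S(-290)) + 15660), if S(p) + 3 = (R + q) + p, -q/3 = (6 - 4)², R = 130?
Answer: 13*I*√255 ≈ 207.59*I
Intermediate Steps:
q = -12 (q = -3*(6 - 4)² = -3*2² = -3*4 = -12)
S(p) = 115 + p (S(p) = -3 + ((130 - 12) + p) = -3 + (118 + p) = 115 + p)
√((-58580 + S(-290)) + 15660) = √((-58580 + (115 - 290)) + 15660) = √((-58580 - 175) + 15660) = √(-58755 + 15660) = √(-43095) = 13*I*√255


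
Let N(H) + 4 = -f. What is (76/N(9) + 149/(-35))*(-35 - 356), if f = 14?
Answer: 1044361/315 ≈ 3315.4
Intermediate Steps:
N(H) = -18 (N(H) = -4 - 1*14 = -4 - 14 = -18)
(76/N(9) + 149/(-35))*(-35 - 356) = (76/(-18) + 149/(-35))*(-35 - 356) = (76*(-1/18) + 149*(-1/35))*(-391) = (-38/9 - 149/35)*(-391) = -2671/315*(-391) = 1044361/315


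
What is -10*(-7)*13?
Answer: 910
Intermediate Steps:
-10*(-7)*13 = 70*13 = 910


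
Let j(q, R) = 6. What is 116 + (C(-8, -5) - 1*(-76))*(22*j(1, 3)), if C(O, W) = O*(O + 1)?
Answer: 17540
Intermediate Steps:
C(O, W) = O*(1 + O)
116 + (C(-8, -5) - 1*(-76))*(22*j(1, 3)) = 116 + (-8*(1 - 8) - 1*(-76))*(22*6) = 116 + (-8*(-7) + 76)*132 = 116 + (56 + 76)*132 = 116 + 132*132 = 116 + 17424 = 17540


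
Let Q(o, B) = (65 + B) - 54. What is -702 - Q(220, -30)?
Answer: -683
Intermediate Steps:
Q(o, B) = 11 + B
-702 - Q(220, -30) = -702 - (11 - 30) = -702 - 1*(-19) = -702 + 19 = -683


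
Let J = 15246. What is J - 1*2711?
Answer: 12535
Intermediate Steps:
J - 1*2711 = 15246 - 1*2711 = 15246 - 2711 = 12535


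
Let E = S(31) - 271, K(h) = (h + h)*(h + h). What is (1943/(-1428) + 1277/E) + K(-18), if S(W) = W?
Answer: 36822937/28560 ≈ 1289.3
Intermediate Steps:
K(h) = 4*h² (K(h) = (2*h)*(2*h) = 4*h²)
E = -240 (E = 31 - 271 = -240)
(1943/(-1428) + 1277/E) + K(-18) = (1943/(-1428) + 1277/(-240)) + 4*(-18)² = (1943*(-1/1428) + 1277*(-1/240)) + 4*324 = (-1943/1428 - 1277/240) + 1296 = -190823/28560 + 1296 = 36822937/28560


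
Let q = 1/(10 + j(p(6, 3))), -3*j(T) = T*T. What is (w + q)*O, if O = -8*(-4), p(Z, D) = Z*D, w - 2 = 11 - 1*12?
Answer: 1552/49 ≈ 31.673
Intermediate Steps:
w = 1 (w = 2 + (11 - 1*12) = 2 + (11 - 12) = 2 - 1 = 1)
p(Z, D) = D*Z
j(T) = -T**2/3 (j(T) = -T*T/3 = -T**2/3)
O = 32
q = -1/98 (q = 1/(10 - (3*6)**2/3) = 1/(10 - 1/3*18**2) = 1/(10 - 1/3*324) = 1/(10 - 108) = 1/(-98) = -1/98 ≈ -0.010204)
(w + q)*O = (1 - 1/98)*32 = (97/98)*32 = 1552/49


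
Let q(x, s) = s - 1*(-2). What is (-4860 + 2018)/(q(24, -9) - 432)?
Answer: 2842/439 ≈ 6.4738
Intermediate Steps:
q(x, s) = 2 + s (q(x, s) = s + 2 = 2 + s)
(-4860 + 2018)/(q(24, -9) - 432) = (-4860 + 2018)/((2 - 9) - 432) = -2842/(-7 - 432) = -2842/(-439) = -2842*(-1/439) = 2842/439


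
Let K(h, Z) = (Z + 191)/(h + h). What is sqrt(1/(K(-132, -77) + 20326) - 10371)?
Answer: I*sqrt(331796168007463)/178865 ≈ 101.84*I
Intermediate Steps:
K(h, Z) = (191 + Z)/(2*h) (K(h, Z) = (191 + Z)/((2*h)) = (191 + Z)*(1/(2*h)) = (191 + Z)/(2*h))
sqrt(1/(K(-132, -77) + 20326) - 10371) = sqrt(1/((1/2)*(191 - 77)/(-132) + 20326) - 10371) = sqrt(1/((1/2)*(-1/132)*114 + 20326) - 10371) = sqrt(1/(-19/44 + 20326) - 10371) = sqrt(1/(894325/44) - 10371) = sqrt(44/894325 - 10371) = sqrt(-9275044531/894325) = I*sqrt(331796168007463)/178865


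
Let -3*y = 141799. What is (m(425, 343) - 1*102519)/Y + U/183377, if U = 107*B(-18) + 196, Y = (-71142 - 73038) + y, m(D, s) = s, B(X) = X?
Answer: 55216578586/105320562803 ≈ 0.52427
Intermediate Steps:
y = -141799/3 (y = -⅓*141799 = -141799/3 ≈ -47266.)
Y = -574339/3 (Y = (-71142 - 73038) - 141799/3 = -144180 - 141799/3 = -574339/3 ≈ -1.9145e+5)
U = -1730 (U = 107*(-18) + 196 = -1926 + 196 = -1730)
(m(425, 343) - 1*102519)/Y + U/183377 = (343 - 1*102519)/(-574339/3) - 1730/183377 = (343 - 102519)*(-3/574339) - 1730*1/183377 = -102176*(-3/574339) - 1730/183377 = 306528/574339 - 1730/183377 = 55216578586/105320562803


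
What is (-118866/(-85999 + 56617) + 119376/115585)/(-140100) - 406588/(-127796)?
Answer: 8060450848261851557/2533535453104000500 ≈ 3.1815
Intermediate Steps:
(-118866/(-85999 + 56617) + 119376/115585)/(-140100) - 406588/(-127796) = (-118866/(-29382) + 119376*(1/115585))*(-1/140100) - 406588*(-1/127796) = (-118866*(-1/29382) + 119376/115585)*(-1/140100) + 101647/31949 = (19811/4897 + 119376/115585)*(-1/140100) + 101647/31949 = (2874438707/566019745)*(-1/140100) + 101647/31949 = -2874438707/79299366274500 + 101647/31949 = 8060450848261851557/2533535453104000500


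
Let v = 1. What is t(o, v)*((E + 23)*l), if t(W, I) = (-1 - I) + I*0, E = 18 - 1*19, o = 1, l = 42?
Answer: -1848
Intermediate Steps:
E = -1 (E = 18 - 19 = -1)
t(W, I) = -1 - I (t(W, I) = (-1 - I) + 0 = -1 - I)
t(o, v)*((E + 23)*l) = (-1 - 1*1)*((-1 + 23)*42) = (-1 - 1)*(22*42) = -2*924 = -1848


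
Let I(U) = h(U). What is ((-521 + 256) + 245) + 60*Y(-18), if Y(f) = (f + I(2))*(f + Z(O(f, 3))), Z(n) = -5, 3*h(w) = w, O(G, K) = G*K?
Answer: 23900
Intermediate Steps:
h(w) = w/3
I(U) = U/3
Y(f) = (-5 + f)*(⅔ + f) (Y(f) = (f + (⅓)*2)*(f - 5) = (f + ⅔)*(-5 + f) = (⅔ + f)*(-5 + f) = (-5 + f)*(⅔ + f))
((-521 + 256) + 245) + 60*Y(-18) = ((-521 + 256) + 245) + 60*(-10/3 + (-18)² - 13/3*(-18)) = (-265 + 245) + 60*(-10/3 + 324 + 78) = -20 + 60*(1196/3) = -20 + 23920 = 23900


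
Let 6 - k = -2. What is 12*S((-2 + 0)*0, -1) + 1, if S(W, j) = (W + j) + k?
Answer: 85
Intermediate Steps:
k = 8 (k = 6 - 1*(-2) = 6 + 2 = 8)
S(W, j) = 8 + W + j (S(W, j) = (W + j) + 8 = 8 + W + j)
12*S((-2 + 0)*0, -1) + 1 = 12*(8 + (-2 + 0)*0 - 1) + 1 = 12*(8 - 2*0 - 1) + 1 = 12*(8 + 0 - 1) + 1 = 12*7 + 1 = 84 + 1 = 85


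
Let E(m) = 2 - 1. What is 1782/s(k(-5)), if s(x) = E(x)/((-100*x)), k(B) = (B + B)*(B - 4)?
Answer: -16038000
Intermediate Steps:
E(m) = 1
k(B) = 2*B*(-4 + B) (k(B) = (2*B)*(-4 + B) = 2*B*(-4 + B))
s(x) = -1/(100*x) (s(x) = 1/(-100*x) = 1*(-1/(100*x)) = -1/(100*x))
1782/s(k(-5)) = 1782/((-(-1/(10*(-4 - 5)))/100)) = 1782/((-1/(100*(2*(-5)*(-9))))) = 1782/((-1/100/90)) = 1782/((-1/100*1/90)) = 1782/(-1/9000) = 1782*(-9000) = -16038000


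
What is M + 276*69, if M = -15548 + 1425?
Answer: 4921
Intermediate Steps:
M = -14123
M + 276*69 = -14123 + 276*69 = -14123 + 19044 = 4921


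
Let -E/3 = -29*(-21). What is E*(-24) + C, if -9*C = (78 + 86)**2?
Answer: 367736/9 ≈ 40860.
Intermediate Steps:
E = -1827 (E = -(-87)*(-21) = -3*609 = -1827)
C = -26896/9 (C = -(78 + 86)**2/9 = -1/9*164**2 = -1/9*26896 = -26896/9 ≈ -2988.4)
E*(-24) + C = -1827*(-24) - 26896/9 = 43848 - 26896/9 = 367736/9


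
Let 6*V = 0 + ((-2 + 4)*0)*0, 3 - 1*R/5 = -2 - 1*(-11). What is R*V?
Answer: 0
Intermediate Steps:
R = -30 (R = 15 - 5*(-2 - 1*(-11)) = 15 - 5*(-2 + 11) = 15 - 5*9 = 15 - 45 = -30)
V = 0 (V = (0 + ((-2 + 4)*0)*0)/6 = (0 + (2*0)*0)/6 = (0 + 0*0)/6 = (0 + 0)/6 = (⅙)*0 = 0)
R*V = -30*0 = 0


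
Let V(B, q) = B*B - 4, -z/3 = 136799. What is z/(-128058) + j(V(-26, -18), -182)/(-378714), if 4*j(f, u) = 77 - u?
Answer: 14801409305/4618795944 ≈ 3.2046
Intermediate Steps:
z = -410397 (z = -3*136799 = -410397)
V(B, q) = -4 + B**2 (V(B, q) = B**2 - 4 = -4 + B**2)
j(f, u) = 77/4 - u/4 (j(f, u) = (77 - u)/4 = 77/4 - u/4)
z/(-128058) + j(V(-26, -18), -182)/(-378714) = -410397/(-128058) + (77/4 - 1/4*(-182))/(-378714) = -410397*(-1/128058) + (77/4 + 91/2)*(-1/378714) = 136799/42686 + (259/4)*(-1/378714) = 136799/42686 - 37/216408 = 14801409305/4618795944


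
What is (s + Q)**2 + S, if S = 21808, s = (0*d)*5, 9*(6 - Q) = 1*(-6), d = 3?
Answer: 196672/9 ≈ 21852.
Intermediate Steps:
Q = 20/3 (Q = 6 - (-6)/9 = 6 - 1/9*(-6) = 6 + 2/3 = 20/3 ≈ 6.6667)
s = 0 (s = (0*3)*5 = 0*5 = 0)
(s + Q)**2 + S = (0 + 20/3)**2 + 21808 = (20/3)**2 + 21808 = 400/9 + 21808 = 196672/9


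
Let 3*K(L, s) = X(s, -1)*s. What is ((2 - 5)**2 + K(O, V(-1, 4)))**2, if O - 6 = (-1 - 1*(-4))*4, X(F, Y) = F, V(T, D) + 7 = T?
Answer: 8281/9 ≈ 920.11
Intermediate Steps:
V(T, D) = -7 + T
O = 18 (O = 6 + (-1 - 1*(-4))*4 = 6 + (-1 + 4)*4 = 6 + 3*4 = 6 + 12 = 18)
K(L, s) = s**2/3 (K(L, s) = (s*s)/3 = s**2/3)
((2 - 5)**2 + K(O, V(-1, 4)))**2 = ((2 - 5)**2 + (-7 - 1)**2/3)**2 = ((-3)**2 + (1/3)*(-8)**2)**2 = (9 + (1/3)*64)**2 = (9 + 64/3)**2 = (91/3)**2 = 8281/9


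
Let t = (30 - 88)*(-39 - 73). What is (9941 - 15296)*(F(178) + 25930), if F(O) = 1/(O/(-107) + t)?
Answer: -96489611177085/694894 ≈ -1.3886e+8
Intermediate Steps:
t = 6496 (t = -58*(-112) = 6496)
F(O) = 1/(6496 - O/107) (F(O) = 1/(O/(-107) + 6496) = 1/(O*(-1/107) + 6496) = 1/(-O/107 + 6496) = 1/(6496 - O/107))
(9941 - 15296)*(F(178) + 25930) = (9941 - 15296)*(-107/(-695072 + 178) + 25930) = -5355*(-107/(-694894) + 25930) = -5355*(-107*(-1/694894) + 25930) = -5355*(107/694894 + 25930) = -5355*18018601527/694894 = -96489611177085/694894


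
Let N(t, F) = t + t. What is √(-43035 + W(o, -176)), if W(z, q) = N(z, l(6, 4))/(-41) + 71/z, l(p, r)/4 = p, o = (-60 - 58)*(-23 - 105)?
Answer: 7*I*√1338165373891/38704 ≈ 209.22*I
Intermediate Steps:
o = 15104 (o = -118*(-128) = 15104)
l(p, r) = 4*p
N(t, F) = 2*t
W(z, q) = 71/z - 2*z/41 (W(z, q) = (2*z)/(-41) + 71/z = (2*z)*(-1/41) + 71/z = -2*z/41 + 71/z = 71/z - 2*z/41)
√(-43035 + W(o, -176)) = √(-43035 + (71/15104 - 2/41*15104)) = √(-43035 + (71*(1/15104) - 30208/41)) = √(-43035 + (71/15104 - 30208/41)) = √(-43035 - 456258721/619264) = √(-27106284961/619264) = 7*I*√1338165373891/38704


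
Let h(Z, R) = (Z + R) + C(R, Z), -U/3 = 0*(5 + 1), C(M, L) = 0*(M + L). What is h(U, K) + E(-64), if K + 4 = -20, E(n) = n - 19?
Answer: -107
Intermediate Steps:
E(n) = -19 + n
K = -24 (K = -4 - 20 = -24)
C(M, L) = 0 (C(M, L) = 0*(L + M) = 0)
U = 0 (U = -0*(5 + 1) = -0*6 = -3*0 = 0)
h(Z, R) = R + Z (h(Z, R) = (Z + R) + 0 = (R + Z) + 0 = R + Z)
h(U, K) + E(-64) = (-24 + 0) + (-19 - 64) = -24 - 83 = -107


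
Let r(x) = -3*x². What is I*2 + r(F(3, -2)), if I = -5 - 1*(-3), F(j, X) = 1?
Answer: -7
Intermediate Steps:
I = -2 (I = -5 + 3 = -2)
I*2 + r(F(3, -2)) = -2*2 - 3*1² = -4 - 3*1 = -4 - 3 = -7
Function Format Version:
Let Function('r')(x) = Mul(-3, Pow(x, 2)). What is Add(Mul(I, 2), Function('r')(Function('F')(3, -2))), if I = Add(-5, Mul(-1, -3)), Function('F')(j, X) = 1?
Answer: -7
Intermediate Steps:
I = -2 (I = Add(-5, 3) = -2)
Add(Mul(I, 2), Function('r')(Function('F')(3, -2))) = Add(Mul(-2, 2), Mul(-3, Pow(1, 2))) = Add(-4, Mul(-3, 1)) = Add(-4, -3) = -7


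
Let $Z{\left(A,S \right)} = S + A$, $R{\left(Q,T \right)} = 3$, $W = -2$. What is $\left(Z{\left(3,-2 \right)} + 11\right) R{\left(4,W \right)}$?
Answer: $36$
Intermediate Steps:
$Z{\left(A,S \right)} = A + S$
$\left(Z{\left(3,-2 \right)} + 11\right) R{\left(4,W \right)} = \left(\left(3 - 2\right) + 11\right) 3 = \left(1 + 11\right) 3 = 12 \cdot 3 = 36$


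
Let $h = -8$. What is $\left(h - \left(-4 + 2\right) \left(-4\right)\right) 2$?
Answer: $-32$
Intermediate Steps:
$\left(h - \left(-4 + 2\right) \left(-4\right)\right) 2 = \left(-8 - \left(-4 + 2\right) \left(-4\right)\right) 2 = \left(-8 - \left(-2\right) \left(-4\right)\right) 2 = \left(-8 - 8\right) 2 = \left(-16\right) 2 = -32$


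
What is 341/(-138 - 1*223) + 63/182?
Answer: -5617/9386 ≈ -0.59844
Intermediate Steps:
341/(-138 - 1*223) + 63/182 = 341/(-138 - 223) + 63*(1/182) = 341/(-361) + 9/26 = 341*(-1/361) + 9/26 = -341/361 + 9/26 = -5617/9386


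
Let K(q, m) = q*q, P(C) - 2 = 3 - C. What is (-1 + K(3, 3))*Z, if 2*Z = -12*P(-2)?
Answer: -336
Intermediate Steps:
P(C) = 5 - C (P(C) = 2 + (3 - C) = 5 - C)
K(q, m) = q²
Z = -42 (Z = (-12*(5 - 1*(-2)))/2 = (-12*(5 + 2))/2 = (-12*7)/2 = (½)*(-84) = -42)
(-1 + K(3, 3))*Z = (-1 + 3²)*(-42) = (-1 + 9)*(-42) = 8*(-42) = -336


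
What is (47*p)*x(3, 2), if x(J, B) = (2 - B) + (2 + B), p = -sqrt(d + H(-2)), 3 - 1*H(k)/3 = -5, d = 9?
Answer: -188*sqrt(33) ≈ -1080.0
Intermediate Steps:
H(k) = 24 (H(k) = 9 - 3*(-5) = 9 + 15 = 24)
p = -sqrt(33) (p = -sqrt(9 + 24) = -sqrt(33) ≈ -5.7446)
x(J, B) = 4
(47*p)*x(3, 2) = (47*(-sqrt(33)))*4 = -47*sqrt(33)*4 = -188*sqrt(33)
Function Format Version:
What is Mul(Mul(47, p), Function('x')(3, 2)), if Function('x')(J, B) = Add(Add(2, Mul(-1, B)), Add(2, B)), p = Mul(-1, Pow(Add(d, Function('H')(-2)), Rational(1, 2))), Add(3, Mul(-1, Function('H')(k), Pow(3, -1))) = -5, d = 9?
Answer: Mul(-188, Pow(33, Rational(1, 2))) ≈ -1080.0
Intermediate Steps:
Function('H')(k) = 24 (Function('H')(k) = Add(9, Mul(-3, -5)) = Add(9, 15) = 24)
p = Mul(-1, Pow(33, Rational(1, 2))) (p = Mul(-1, Pow(Add(9, 24), Rational(1, 2))) = Mul(-1, Pow(33, Rational(1, 2))) ≈ -5.7446)
Function('x')(J, B) = 4
Mul(Mul(47, p), Function('x')(3, 2)) = Mul(Mul(47, Mul(-1, Pow(33, Rational(1, 2)))), 4) = Mul(Mul(-47, Pow(33, Rational(1, 2))), 4) = Mul(-188, Pow(33, Rational(1, 2)))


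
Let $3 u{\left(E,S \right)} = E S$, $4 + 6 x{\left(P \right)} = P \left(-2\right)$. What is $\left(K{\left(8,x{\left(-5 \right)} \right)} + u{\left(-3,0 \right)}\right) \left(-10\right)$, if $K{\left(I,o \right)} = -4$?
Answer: $40$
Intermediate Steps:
$x{\left(P \right)} = - \frac{2}{3} - \frac{P}{3}$ ($x{\left(P \right)} = - \frac{2}{3} + \frac{P \left(-2\right)}{6} = - \frac{2}{3} + \frac{\left(-2\right) P}{6} = - \frac{2}{3} - \frac{P}{3}$)
$u{\left(E,S \right)} = \frac{E S}{3}$
$\left(K{\left(8,x{\left(-5 \right)} \right)} + u{\left(-3,0 \right)}\right) \left(-10\right) = \left(-4 + \frac{1}{3} \left(-3\right) 0\right) \left(-10\right) = \left(-4 + 0\right) \left(-10\right) = \left(-4\right) \left(-10\right) = 40$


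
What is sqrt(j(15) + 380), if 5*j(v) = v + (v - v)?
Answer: sqrt(383) ≈ 19.570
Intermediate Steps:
j(v) = v/5 (j(v) = (v + (v - v))/5 = (v + 0)/5 = v/5)
sqrt(j(15) + 380) = sqrt((1/5)*15 + 380) = sqrt(3 + 380) = sqrt(383)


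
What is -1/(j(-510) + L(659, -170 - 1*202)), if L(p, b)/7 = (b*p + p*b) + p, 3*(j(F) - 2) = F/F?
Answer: 3/10282370 ≈ 2.9176e-7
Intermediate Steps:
j(F) = 7/3 (j(F) = 2 + (F/F)/3 = 2 + (⅓)*1 = 2 + ⅓ = 7/3)
L(p, b) = 7*p + 14*b*p (L(p, b) = 7*((b*p + p*b) + p) = 7*((b*p + b*p) + p) = 7*(2*b*p + p) = 7*(p + 2*b*p) = 7*p + 14*b*p)
-1/(j(-510) + L(659, -170 - 1*202)) = -1/(7/3 + 7*659*(1 + 2*(-170 - 1*202))) = -1/(7/3 + 7*659*(1 + 2*(-170 - 202))) = -1/(7/3 + 7*659*(1 + 2*(-372))) = -1/(7/3 + 7*659*(1 - 744)) = -1/(7/3 + 7*659*(-743)) = -1/(7/3 - 3427459) = -1/(-10282370/3) = -1*(-3/10282370) = 3/10282370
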